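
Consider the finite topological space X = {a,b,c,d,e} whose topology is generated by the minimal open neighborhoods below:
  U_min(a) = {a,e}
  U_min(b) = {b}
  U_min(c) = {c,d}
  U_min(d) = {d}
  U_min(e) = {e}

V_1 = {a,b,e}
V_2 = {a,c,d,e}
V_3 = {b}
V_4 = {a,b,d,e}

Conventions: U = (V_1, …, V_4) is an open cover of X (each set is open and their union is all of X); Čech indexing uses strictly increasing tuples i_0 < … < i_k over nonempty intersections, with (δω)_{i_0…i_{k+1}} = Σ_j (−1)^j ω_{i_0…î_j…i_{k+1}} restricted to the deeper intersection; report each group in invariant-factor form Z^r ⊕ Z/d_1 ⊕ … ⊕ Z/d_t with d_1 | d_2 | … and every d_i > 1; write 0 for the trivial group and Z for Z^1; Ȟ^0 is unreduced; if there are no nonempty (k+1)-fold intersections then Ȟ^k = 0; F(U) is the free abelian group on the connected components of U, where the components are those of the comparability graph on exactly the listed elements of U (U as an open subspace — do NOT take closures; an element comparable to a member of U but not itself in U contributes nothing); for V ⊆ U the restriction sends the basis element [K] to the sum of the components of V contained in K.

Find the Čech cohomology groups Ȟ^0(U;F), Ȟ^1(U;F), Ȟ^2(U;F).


Ȟ^0 = Z^3; Ȟ^1 = 0; Ȟ^2 = 0

nerve simplices:
  V12={a,e} V13={b} V14={a,b,e} V24={a,d,e} V34={b}
  V124={a,e} V134={b}
components per intersection:
  V1: {a,e} {b}
  V2: {a,e} {c,d}
  V3: {b}
  V4: {a,e} {b} {d}
  V12: {a,e}
  V13: {b}
  V14: {a,e} {b}
  V24: {a,e} {d}
  V34: {b}
  V124: {a,e}
  V134: {b}
C dims 8,7,2; δ0: rk 5, SNF 1^5; δ1: rk 2, SNF 1^2
degree 0: 8−5−0 = 3 → Ȟ^0 ≅ Z^3
degree 1: 7−2−5 = 0 → Ȟ^1 ≅ 0
degree 2: 2−0−2 = 0 → Ȟ^2 ≅ 0


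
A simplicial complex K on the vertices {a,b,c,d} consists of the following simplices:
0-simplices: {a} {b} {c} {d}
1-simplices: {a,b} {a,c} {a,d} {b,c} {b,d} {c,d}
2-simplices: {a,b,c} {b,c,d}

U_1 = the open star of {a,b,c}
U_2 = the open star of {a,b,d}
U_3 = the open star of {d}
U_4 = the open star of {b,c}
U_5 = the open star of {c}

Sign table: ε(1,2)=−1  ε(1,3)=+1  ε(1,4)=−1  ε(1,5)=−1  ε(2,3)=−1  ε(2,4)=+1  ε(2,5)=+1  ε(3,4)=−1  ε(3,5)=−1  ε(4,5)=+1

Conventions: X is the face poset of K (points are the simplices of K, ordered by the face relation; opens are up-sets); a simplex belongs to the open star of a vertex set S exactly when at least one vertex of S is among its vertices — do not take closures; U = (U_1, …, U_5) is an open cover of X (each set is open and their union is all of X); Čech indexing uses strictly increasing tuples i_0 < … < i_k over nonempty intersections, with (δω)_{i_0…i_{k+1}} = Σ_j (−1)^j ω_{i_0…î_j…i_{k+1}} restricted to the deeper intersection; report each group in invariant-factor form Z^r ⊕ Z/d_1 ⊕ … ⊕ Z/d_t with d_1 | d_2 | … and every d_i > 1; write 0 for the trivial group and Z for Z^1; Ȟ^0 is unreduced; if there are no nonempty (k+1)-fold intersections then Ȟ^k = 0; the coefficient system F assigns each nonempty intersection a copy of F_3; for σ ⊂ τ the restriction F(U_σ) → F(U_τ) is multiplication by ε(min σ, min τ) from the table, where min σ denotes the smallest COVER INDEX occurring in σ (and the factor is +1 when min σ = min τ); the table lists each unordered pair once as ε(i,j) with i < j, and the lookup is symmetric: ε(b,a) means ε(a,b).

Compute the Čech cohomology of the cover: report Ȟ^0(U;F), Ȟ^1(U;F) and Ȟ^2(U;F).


Ȟ^0(U;F) ≅ Z/3, Ȟ^1(U;F) ≅ 0, Ȟ^2(U;F) ≅ 0

cover nerve:
  U1={{a},{b},{c},{a,b},{a,c},{a,d},{b,c},{b,d},{c,d},{a,b,c},{b,c,d}} U2={{a},{b},{d},{a,b},{a,c},{a,d},{b,c},{b,d},{c,d},{a,b,c},{b,c,d}} U3={{d},{a,d},{b,d},{c,d},{b,c,d}} U4={{b},{c},{a,b},{a,c},{b,c},{b,d},{c,d},{a,b,c},{b,c,d}} U5={{c},{a,c},{b,c},{c,d},{a,b,c},{b,c,d}}
  U12={{a},{b},{a,b},{a,c},{a,d},{b,c},{b,d},{c,d},{a,b,c},{b,c,d}} U13={{a,d},{b,d},{c,d},{b,c,d}} U14={{b},{c},{a,b},{a,c},{b,c},{b,d},{c,d},{a,b,c},{b,c,d}} U15={{c},{a,c},{b,c},{c,d},{a,b,c},{b,c,d}} U23={{d},{a,d},{b,d},{c,d},{b,c,d}} U24={{b},{a,b},{a,c},{b,c},{b,d},{c,d},{a,b,c},{b,c,d}} U25={{a,c},{b,c},{c,d},{a,b,c},{b,c,d}} U34={{b,d},{c,d},{b,c,d}} U35={{c,d},{b,c,d}} U45={{c},{a,c},{b,c},{c,d},{a,b,c},{b,c,d}}
  U123={{a,d},{b,d},{c,d},{b,c,d}} U124={{b},{a,b},{a,c},{b,c},{b,d},{c,d},{a,b,c},{b,c,d}} U125={{a,c},{b,c},{c,d},{a,b,c},{b,c,d}} U134={{b,d},{c,d},{b,c,d}} U135={{c,d},{b,c,d}} U145={{c},{a,c},{b,c},{c,d},{a,b,c},{b,c,d}} U234={{b,d},{c,d},{b,c,d}} U235={{c,d},{b,c,d}} U245={{a,c},{b,c},{c,d},{a,b,c},{b,c,d}} U345={{c,d},{b,c,d}}
  U1234={{b,d},{c,d},{b,c,d}} U1235={{c,d},{b,c,d}} U1245={{a,c},{b,c},{c,d},{a,b,c},{b,c,d}} U1345={{c,d},{b,c,d}} U2345={{c,d},{b,c,d}}
  U12345={{c,d},{b,c,d}}
C dims 5,10,10,5; δ0: rk_F3 4; δ1: rk_F3 6; δ2: rk_F3 4
Ȟ^0: (5−4)−0=1 ⇒ Z/3
Ȟ^1: (10−6)−4=0 ⇒ 0
Ȟ^2: (10−4)−6=0 ⇒ 0


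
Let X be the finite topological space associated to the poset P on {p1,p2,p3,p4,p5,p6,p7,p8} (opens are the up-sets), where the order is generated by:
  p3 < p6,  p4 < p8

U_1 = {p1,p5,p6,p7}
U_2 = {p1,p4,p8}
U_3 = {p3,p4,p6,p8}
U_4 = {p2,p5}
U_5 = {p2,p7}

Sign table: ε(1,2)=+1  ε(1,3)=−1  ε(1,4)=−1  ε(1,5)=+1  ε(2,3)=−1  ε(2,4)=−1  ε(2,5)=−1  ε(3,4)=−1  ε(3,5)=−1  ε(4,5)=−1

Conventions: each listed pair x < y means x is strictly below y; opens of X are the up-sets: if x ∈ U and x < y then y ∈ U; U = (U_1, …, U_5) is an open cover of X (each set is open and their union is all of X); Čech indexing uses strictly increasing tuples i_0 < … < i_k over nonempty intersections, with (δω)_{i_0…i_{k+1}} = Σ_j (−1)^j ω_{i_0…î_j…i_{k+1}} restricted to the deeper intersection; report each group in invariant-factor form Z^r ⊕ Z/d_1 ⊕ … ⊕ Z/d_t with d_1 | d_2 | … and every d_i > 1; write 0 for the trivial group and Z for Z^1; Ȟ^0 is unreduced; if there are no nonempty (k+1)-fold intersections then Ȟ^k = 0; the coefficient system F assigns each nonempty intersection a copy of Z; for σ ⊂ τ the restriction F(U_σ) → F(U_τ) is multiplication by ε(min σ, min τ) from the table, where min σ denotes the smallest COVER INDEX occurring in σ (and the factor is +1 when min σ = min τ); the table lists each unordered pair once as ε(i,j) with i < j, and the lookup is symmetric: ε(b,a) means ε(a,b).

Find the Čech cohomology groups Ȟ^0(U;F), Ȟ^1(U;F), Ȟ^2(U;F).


Ȟ^0 = Z, Ȟ^1 = Z^2 and Ȟ^2 = 0

nerve of the cover:
  U12={p1} U13={p6} U14={p5} U15={p7} U23={p4,p8} U45={p2}
C dims 5,6; δ0: rk 4, SNF 1^4
Ȟ^0 = (5 − 4) − 0 = 1, so Ȟ^0 ≅ Z
Ȟ^1 = (6 − 0) − 4 = 2, so Ȟ^1 ≅ Z^2
Ȟ^2 = (0 − 0) − 0 = 0, so Ȟ^2 ≅ 0


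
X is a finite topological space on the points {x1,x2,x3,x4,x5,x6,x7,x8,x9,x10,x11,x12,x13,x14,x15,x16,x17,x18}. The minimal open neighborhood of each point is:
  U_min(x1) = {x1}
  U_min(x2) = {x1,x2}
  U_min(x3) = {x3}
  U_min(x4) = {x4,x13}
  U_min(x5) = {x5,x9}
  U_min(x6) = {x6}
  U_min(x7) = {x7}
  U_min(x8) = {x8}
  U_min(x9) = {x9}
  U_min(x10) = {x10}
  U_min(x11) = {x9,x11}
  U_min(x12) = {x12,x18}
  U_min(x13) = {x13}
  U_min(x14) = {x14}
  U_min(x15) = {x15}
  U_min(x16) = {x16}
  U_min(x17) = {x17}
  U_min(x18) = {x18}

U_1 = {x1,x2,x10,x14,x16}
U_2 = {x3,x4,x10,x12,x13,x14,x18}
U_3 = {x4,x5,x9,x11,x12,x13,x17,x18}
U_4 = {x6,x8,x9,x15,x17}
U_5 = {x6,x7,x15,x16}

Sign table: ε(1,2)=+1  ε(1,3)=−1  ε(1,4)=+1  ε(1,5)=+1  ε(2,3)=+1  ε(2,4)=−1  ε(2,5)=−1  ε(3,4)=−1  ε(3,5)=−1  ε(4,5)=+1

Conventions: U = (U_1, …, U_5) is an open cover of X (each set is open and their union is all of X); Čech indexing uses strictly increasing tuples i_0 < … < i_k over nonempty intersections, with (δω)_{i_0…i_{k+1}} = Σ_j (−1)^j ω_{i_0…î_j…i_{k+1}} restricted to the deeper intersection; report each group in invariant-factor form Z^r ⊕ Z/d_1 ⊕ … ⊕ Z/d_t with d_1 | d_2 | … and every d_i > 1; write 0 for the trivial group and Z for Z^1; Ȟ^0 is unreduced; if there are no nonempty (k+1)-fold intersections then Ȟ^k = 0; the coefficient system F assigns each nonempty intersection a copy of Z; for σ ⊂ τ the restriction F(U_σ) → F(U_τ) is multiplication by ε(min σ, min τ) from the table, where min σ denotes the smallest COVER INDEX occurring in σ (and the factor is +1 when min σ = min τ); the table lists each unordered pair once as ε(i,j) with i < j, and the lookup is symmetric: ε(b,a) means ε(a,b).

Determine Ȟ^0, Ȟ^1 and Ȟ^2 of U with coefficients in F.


cover nerve:
  U12={x10,x14} U15={x16} U23={x4,x12,x13,x18} U34={x9,x17} U45={x6,x15}
C dims 5,5; δ0: rk 5, SNF 1^4·2
Ȟ^0: (5−5)−0=0 ⇒ 0
Ȟ^1: (5−0)−5=0 plus torsion [2] ⇒ Z/2
Ȟ^2: (0−0)−0=0 ⇒ 0

Ȟ^0 ≅ 0; Ȟ^1 ≅ Z/2; Ȟ^2 ≅ 0


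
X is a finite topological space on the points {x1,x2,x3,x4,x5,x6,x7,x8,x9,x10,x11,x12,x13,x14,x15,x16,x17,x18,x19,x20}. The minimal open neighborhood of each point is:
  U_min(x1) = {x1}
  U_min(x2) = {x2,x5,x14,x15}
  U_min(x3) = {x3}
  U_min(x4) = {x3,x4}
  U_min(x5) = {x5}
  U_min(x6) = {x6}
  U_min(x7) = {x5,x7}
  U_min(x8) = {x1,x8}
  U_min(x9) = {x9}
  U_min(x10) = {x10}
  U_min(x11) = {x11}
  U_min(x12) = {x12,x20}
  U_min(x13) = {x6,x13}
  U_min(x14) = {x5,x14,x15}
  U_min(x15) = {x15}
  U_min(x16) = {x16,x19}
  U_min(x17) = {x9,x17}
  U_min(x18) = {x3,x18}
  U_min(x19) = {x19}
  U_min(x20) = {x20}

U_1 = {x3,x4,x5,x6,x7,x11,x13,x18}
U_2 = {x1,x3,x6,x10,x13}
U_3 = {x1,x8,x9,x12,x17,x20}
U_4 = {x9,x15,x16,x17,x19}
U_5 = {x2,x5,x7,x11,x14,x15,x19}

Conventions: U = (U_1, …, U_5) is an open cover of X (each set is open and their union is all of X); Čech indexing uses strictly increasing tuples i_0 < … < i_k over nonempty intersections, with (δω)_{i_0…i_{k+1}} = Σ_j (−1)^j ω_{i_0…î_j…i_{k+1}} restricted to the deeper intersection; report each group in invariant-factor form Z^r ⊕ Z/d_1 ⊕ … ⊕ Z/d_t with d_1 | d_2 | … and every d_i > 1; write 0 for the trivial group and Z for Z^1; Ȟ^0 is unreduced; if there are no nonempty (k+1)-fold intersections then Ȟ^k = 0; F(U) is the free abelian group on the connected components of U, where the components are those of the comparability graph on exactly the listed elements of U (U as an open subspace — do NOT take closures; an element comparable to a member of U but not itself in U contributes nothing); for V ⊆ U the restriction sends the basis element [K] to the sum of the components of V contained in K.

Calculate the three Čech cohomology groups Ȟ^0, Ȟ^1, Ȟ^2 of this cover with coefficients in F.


Ȟ^0 = Z^9, Ȟ^1 = 0 and Ȟ^2 = 0

nerve of the cover:
  U12={x3,x6,x13} U15={x5,x7,x11} U23={x1} U34={x9,x17} U45={x15,x19}
components per intersection:
  U1: {x3,x4,x18} {x5,x7} {x6,x13} {x11}
  U2: {x1} {x3} {x6,x13} {x10}
  U3: {x1,x8} {x9,x17} {x12,x20}
  U4: {x9,x17} {x15} {x16,x19}
  U5: {x2,x5,x7,x14,x15} {x11} {x19}
  U12: {x3} {x6,x13}
  U15: {x5,x7} {x11}
  U23: {x1}
  U34: {x9,x17}
  U45: {x15} {x19}
C dims 17,8; δ0: rk 8, SNF 1^8
Ȟ^0 = (17 − 8) − 0 = 9, so Ȟ^0 ≅ Z^9
Ȟ^1 = (8 − 0) − 8 = 0, so Ȟ^1 ≅ 0
Ȟ^2 = (0 − 0) − 0 = 0, so Ȟ^2 ≅ 0


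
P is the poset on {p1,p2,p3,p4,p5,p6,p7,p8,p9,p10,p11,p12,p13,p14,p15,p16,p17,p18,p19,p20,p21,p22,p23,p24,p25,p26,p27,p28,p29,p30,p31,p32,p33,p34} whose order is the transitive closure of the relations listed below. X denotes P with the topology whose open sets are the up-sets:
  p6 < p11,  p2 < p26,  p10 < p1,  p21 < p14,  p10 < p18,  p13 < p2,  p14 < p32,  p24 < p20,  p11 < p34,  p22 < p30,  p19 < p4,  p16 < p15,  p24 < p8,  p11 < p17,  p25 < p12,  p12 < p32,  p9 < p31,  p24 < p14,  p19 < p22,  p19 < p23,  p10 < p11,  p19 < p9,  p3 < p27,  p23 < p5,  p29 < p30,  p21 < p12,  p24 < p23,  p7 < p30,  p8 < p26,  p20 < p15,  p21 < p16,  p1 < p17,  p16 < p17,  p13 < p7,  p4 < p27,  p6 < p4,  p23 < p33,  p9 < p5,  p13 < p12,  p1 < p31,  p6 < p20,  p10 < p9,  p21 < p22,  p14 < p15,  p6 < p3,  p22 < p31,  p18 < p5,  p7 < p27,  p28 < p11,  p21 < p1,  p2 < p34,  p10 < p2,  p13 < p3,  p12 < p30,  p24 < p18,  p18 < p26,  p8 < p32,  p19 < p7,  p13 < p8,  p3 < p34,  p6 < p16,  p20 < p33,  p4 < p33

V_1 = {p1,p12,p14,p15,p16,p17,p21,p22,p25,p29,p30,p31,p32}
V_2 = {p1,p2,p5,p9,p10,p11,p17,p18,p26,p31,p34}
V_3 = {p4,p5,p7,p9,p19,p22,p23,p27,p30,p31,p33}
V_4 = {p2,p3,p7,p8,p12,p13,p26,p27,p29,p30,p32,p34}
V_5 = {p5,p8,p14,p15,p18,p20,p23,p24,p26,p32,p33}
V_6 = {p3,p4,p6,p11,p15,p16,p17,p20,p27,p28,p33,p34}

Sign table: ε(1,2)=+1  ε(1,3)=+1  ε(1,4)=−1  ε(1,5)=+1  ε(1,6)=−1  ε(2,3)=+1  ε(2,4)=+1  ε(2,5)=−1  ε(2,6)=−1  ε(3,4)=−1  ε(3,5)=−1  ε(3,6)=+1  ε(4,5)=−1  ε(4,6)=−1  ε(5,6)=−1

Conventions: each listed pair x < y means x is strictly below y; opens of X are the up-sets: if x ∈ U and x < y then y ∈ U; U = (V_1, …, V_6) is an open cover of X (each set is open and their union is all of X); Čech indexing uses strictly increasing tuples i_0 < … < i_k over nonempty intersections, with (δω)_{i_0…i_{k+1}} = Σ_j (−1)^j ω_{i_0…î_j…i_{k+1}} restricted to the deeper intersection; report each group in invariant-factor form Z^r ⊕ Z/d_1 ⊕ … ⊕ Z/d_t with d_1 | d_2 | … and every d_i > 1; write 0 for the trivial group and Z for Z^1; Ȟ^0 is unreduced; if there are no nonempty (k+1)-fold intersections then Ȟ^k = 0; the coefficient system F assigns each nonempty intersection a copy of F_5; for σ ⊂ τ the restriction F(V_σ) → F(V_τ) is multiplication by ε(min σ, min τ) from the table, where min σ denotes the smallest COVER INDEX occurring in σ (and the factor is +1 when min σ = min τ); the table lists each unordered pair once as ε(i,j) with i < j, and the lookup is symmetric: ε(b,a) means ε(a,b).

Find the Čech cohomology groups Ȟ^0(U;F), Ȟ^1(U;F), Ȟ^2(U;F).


cover nerve:
  V12={p1,p17,p31} V13={p22,p30,p31} V14={p12,p29,p30,p32} V15={p14,p15,p32} V16={p15,p16,p17} V23={p5,p9,p31} V24={p2,p26,p34} V25={p5,p18,p26} V26={p11,p17,p34} V34={p7,p27,p30} V35={p5,p23,p33} V36={p4,p27,p33} V45={p8,p26,p32} V46={p3,p27,p34} V56={p15,p20,p33}
  V123={p31} V126={p17} V134={p30} V145={p32} V156={p15} V235={p5} V245={p26} V246={p34} V346={p27} V356={p33}
C dims 6,15,10; δ0: rk_F5 6; δ1: rk_F5 9
Ȟ^0: (6−6)−0=0 ⇒ 0
Ȟ^1: (15−9)−6=0 ⇒ 0
Ȟ^2: (10−0)−9=1 ⇒ Z/5

Ȟ^0(U;F) ≅ 0; Ȟ^1(U;F) ≅ 0; Ȟ^2(U;F) ≅ Z/5


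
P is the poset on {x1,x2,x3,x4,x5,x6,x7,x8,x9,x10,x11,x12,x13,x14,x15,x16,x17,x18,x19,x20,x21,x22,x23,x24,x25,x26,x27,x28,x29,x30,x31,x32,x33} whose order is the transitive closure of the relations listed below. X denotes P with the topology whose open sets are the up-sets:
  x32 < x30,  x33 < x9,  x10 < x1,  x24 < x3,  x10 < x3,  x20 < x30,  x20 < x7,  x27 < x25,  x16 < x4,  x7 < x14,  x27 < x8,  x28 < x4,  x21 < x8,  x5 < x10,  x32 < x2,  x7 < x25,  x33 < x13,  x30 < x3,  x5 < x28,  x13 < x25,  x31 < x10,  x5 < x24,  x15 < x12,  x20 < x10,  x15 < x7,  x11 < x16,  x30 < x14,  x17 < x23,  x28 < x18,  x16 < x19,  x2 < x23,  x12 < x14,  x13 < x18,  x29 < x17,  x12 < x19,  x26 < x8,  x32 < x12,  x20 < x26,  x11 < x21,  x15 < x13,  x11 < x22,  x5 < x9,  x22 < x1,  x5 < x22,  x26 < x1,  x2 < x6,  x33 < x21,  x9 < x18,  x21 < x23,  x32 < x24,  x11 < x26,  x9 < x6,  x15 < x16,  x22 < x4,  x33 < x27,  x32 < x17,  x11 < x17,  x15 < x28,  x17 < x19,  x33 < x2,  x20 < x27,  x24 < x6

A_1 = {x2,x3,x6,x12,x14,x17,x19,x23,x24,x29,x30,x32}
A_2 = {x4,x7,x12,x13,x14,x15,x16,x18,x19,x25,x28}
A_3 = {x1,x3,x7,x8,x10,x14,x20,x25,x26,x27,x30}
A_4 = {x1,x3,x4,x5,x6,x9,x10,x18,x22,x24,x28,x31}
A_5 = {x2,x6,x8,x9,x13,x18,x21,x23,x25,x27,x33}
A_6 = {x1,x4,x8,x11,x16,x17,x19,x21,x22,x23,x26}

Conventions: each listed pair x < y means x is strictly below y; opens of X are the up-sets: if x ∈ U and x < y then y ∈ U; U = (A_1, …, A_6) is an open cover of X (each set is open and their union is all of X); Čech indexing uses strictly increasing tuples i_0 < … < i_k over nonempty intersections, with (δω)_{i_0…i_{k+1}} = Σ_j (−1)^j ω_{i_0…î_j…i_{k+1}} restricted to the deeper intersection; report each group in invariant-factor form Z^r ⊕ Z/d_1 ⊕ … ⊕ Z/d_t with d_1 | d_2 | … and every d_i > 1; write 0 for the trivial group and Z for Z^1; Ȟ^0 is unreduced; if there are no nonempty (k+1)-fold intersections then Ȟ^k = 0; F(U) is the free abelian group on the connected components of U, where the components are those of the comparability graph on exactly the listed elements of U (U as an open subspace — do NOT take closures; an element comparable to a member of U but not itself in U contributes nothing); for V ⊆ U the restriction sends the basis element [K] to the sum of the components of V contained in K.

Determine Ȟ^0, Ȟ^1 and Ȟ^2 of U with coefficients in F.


nerve of the cover:
  A12={x12,x14,x19} A13={x3,x14,x30} A14={x3,x6,x24} A15={x2,x6,x23} A16={x17,x19,x23} A23={x7,x14,x25} A24={x4,x18,x28} A25={x13,x18,x25} A26={x4,x16,x19} A34={x1,x3,x10} A35={x8,x25,x27} A36={x1,x8,x26} A45={x6,x9,x18} A46={x1,x4,x22} A56={x8,x21,x23}
  A123={x14} A126={x19} A134={x3} A145={x6} A156={x23} A235={x25} A245={x18} A246={x4} A346={x1} A356={x8}
components per intersection:
  A1: {x2,x3,x6,x12,x14,x17,x19,x23,x24,x29,x30,x32}
  A2: {x4,x7,x12,x13,x14,x15,x16,x18,x19,x25,x28}
  A3: {x1,x3,x7,x8,x10,x14,x20,x25,x26,x27,x30}
  A4: {x1,x3,x4,x5,x6,x9,x10,x18,x22,x24,x28,x31}
  A5: {x2,x6,x8,x9,x13,x18,x21,x23,x25,x27,x33}
  A6: {x1,x4,x8,x11,x16,x17,x19,x21,x22,x23,x26}
  A12: {x12,x14,x19}
  A13: {x3,x14,x30}
  A14: {x3,x6,x24}
  A15: {x2,x6,x23}
  A16: {x17,x19,x23}
  A23: {x7,x14,x25}
  A24: {x4,x18,x28}
  A25: {x13,x18,x25}
  A26: {x4,x16,x19}
  A34: {x1,x3,x10}
  A35: {x8,x25,x27}
  A36: {x1,x8,x26}
  A45: {x6,x9,x18}
  A46: {x1,x4,x22}
  A56: {x8,x21,x23}
  A123: {x14}
  A126: {x19}
  A134: {x3}
  A145: {x6}
  A156: {x23}
  A235: {x25}
  A245: {x18}
  A246: {x4}
  A346: {x1}
  A356: {x8}
C dims 6,15,10; δ0: rk 5, SNF 1^5; δ1: rk 10, SNF 1^9·2
Ȟ^0 = (6 − 5) − 0 = 1, so Ȟ^0 ≅ Z
Ȟ^1 = (15 − 10) − 5 = 0, so Ȟ^1 ≅ 0
Ȟ^2 = (10 − 0) − 10 = 0 plus torsion [2], so Ȟ^2 ≅ Z/2

Ȟ^0(U;F) ≅ Z,  Ȟ^1(U;F) ≅ 0,  Ȟ^2(U;F) ≅ Z/2


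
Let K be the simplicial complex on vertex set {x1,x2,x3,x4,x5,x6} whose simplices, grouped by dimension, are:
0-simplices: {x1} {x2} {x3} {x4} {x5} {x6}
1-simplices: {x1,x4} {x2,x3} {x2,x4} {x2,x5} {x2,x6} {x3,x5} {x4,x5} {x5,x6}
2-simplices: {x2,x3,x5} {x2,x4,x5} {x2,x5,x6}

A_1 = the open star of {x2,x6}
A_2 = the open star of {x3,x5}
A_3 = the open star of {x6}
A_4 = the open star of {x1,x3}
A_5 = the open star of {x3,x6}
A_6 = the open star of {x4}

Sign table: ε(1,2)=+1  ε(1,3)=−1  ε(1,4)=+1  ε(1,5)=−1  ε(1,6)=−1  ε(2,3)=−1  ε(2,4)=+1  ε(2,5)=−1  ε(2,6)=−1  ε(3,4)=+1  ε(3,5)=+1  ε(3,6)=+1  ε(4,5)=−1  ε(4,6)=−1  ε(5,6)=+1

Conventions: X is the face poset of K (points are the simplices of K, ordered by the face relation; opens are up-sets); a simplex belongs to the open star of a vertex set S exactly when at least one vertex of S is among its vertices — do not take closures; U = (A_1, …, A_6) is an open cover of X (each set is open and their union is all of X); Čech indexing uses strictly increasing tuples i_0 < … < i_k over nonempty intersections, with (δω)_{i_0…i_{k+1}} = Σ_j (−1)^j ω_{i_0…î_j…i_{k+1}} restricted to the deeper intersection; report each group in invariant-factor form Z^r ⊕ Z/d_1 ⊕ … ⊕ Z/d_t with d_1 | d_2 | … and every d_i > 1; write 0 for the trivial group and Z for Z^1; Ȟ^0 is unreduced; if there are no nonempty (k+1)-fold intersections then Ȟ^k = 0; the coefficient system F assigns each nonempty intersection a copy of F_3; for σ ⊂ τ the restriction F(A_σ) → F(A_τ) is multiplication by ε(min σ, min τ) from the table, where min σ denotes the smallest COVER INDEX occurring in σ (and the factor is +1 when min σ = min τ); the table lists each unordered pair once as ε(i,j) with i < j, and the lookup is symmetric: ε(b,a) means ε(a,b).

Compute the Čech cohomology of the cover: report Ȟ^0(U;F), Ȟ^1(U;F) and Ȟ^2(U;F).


cover nerve:
  A1={{x2},{x6},{x2,x3},{x2,x4},{x2,x5},{x2,x6},{x5,x6},{x2,x3,x5},{x2,x4,x5},{x2,x5,x6}} A2={{x3},{x5},{x2,x3},{x2,x5},{x3,x5},{x4,x5},{x5,x6},{x2,x3,x5},{x2,x4,x5},{x2,x5,x6}} A3={{x6},{x2,x6},{x5,x6},{x2,x5,x6}} A4={{x1},{x3},{x1,x4},{x2,x3},{x3,x5},{x2,x3,x5}} A5={{x3},{x6},{x2,x3},{x2,x6},{x3,x5},{x5,x6},{x2,x3,x5},{x2,x5,x6}} A6={{x4},{x1,x4},{x2,x4},{x4,x5},{x2,x4,x5}}
  A12={{x2,x3},{x2,x5},{x5,x6},{x2,x3,x5},{x2,x4,x5},{x2,x5,x6}} A13={{x6},{x2,x6},{x5,x6},{x2,x5,x6}} A14={{x2,x3},{x2,x3,x5}} A15={{x6},{x2,x3},{x2,x6},{x5,x6},{x2,x3,x5},{x2,x5,x6}} A16={{x2,x4},{x2,x4,x5}} A23={{x5,x6},{x2,x5,x6}} A24={{x3},{x2,x3},{x3,x5},{x2,x3,x5}} A25={{x3},{x2,x3},{x3,x5},{x5,x6},{x2,x3,x5},{x2,x5,x6}} A26={{x4,x5},{x2,x4,x5}} A35={{x6},{x2,x6},{x5,x6},{x2,x5,x6}} A45={{x3},{x2,x3},{x3,x5},{x2,x3,x5}} A46={{x1,x4}}
  A123={{x5,x6},{x2,x5,x6}} A124={{x2,x3},{x2,x3,x5}} A125={{x2,x3},{x5,x6},{x2,x3,x5},{x2,x5,x6}} A126={{x2,x4,x5}} A135={{x6},{x2,x6},{x5,x6},{x2,x5,x6}} A145={{x2,x3},{x2,x3,x5}} A235={{x5,x6},{x2,x5,x6}} A245={{x3},{x2,x3},{x3,x5},{x2,x3,x5}}
  A1235={{x5,x6},{x2,x5,x6}} A1245={{x2,x3},{x2,x3,x5}}
C dims 6,12,8,2; δ0: rk_F3 5; δ1: rk_F3 6; δ2: rk_F3 2
Ȟ^0: (6−5)−0=1 ⇒ Z/3
Ȟ^1: (12−6)−5=1 ⇒ Z/3
Ȟ^2: (8−2)−6=0 ⇒ 0

Ȟ^0 = Z/3; Ȟ^1 = Z/3; Ȟ^2 = 0


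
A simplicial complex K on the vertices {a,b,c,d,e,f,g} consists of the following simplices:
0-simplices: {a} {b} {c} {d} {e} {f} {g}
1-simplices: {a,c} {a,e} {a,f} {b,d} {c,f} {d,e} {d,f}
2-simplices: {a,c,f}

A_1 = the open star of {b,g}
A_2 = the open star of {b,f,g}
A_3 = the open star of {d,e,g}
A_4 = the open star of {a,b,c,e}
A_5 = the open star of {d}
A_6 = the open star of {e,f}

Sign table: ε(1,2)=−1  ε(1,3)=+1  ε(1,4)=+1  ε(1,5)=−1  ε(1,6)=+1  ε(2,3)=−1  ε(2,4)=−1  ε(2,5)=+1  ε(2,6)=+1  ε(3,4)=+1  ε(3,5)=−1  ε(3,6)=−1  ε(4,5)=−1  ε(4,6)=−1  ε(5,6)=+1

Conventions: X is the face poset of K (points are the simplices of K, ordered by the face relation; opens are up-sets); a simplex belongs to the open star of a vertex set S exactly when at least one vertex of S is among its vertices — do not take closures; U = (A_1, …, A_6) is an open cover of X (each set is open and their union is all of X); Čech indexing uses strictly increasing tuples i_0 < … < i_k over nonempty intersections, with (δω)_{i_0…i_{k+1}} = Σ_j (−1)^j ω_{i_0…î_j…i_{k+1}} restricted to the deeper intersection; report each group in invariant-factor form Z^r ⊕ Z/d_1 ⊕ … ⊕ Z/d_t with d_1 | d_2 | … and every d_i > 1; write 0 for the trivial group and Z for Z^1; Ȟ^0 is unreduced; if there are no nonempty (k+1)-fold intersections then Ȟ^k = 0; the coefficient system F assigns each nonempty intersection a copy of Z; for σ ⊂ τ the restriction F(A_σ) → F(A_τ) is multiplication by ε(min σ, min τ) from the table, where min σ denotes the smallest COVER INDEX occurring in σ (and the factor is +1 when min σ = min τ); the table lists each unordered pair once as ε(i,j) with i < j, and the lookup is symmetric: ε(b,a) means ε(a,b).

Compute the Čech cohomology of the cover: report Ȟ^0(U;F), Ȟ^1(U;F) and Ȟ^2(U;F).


Ȟ^0(U;F) ≅ Z; Ȟ^1(U;F) ≅ 0; Ȟ^2(U;F) ≅ Z

nonempty overlaps:
  A1={{b},{g},{b,d}} A2={{b},{f},{g},{a,f},{b,d},{c,f},{d,f},{a,c,f}} A3={{d},{e},{g},{a,e},{b,d},{d,e},{d,f}} A4={{a},{b},{c},{e},{a,c},{a,e},{a,f},{b,d},{c,f},{d,e},{a,c,f}} A5={{d},{b,d},{d,e},{d,f}} A6={{e},{f},{a,e},{a,f},{c,f},{d,e},{d,f},{a,c,f}}
  A12={{b},{g},{b,d}} A13={{g},{b,d}} A14={{b},{b,d}} A15={{b,d}} A23={{g},{b,d},{d,f}} A24={{b},{a,f},{b,d},{c,f},{a,c,f}} A25={{b,d},{d,f}} A26={{f},{a,f},{c,f},{d,f},{a,c,f}} A34={{e},{a,e},{b,d},{d,e}} A35={{d},{b,d},{d,e},{d,f}} A36={{e},{a,e},{d,e},{d,f}} A45={{b,d},{d,e}} A46={{e},{a,e},{a,f},{c,f},{d,e},{a,c,f}} A56={{d,e},{d,f}}
  A123={{g},{b,d}} A124={{b},{b,d}} A125={{b,d}} A134={{b,d}} A135={{b,d}} A145={{b,d}} A234={{b,d}} A235={{b,d},{d,f}} A236={{d,f}} A245={{b,d}} A246={{a,f},{c,f},{a,c,f}} A256={{d,f}} A345={{b,d},{d,e}} A346={{e},{a,e},{d,e}} A356={{d,e},{d,f}} A456={{d,e}}
  A1234={{b,d}} A1235={{b,d}} A1245={{b,d}} A1345={{b,d}} A2345={{b,d}} A2356={{d,f}} A3456={{d,e}}
  A12345={{b,d}}
C dims 6,14,16,7; δ0: rk 5, SNF 1^5; δ1: rk 9, SNF 1^9; δ2: rk 6, SNF 1^6
degree 0: 6−5−0 = 1 → Ȟ^0 ≅ Z
degree 1: 14−9−5 = 0 → Ȟ^1 ≅ 0
degree 2: 16−6−9 = 1 → Ȟ^2 ≅ Z


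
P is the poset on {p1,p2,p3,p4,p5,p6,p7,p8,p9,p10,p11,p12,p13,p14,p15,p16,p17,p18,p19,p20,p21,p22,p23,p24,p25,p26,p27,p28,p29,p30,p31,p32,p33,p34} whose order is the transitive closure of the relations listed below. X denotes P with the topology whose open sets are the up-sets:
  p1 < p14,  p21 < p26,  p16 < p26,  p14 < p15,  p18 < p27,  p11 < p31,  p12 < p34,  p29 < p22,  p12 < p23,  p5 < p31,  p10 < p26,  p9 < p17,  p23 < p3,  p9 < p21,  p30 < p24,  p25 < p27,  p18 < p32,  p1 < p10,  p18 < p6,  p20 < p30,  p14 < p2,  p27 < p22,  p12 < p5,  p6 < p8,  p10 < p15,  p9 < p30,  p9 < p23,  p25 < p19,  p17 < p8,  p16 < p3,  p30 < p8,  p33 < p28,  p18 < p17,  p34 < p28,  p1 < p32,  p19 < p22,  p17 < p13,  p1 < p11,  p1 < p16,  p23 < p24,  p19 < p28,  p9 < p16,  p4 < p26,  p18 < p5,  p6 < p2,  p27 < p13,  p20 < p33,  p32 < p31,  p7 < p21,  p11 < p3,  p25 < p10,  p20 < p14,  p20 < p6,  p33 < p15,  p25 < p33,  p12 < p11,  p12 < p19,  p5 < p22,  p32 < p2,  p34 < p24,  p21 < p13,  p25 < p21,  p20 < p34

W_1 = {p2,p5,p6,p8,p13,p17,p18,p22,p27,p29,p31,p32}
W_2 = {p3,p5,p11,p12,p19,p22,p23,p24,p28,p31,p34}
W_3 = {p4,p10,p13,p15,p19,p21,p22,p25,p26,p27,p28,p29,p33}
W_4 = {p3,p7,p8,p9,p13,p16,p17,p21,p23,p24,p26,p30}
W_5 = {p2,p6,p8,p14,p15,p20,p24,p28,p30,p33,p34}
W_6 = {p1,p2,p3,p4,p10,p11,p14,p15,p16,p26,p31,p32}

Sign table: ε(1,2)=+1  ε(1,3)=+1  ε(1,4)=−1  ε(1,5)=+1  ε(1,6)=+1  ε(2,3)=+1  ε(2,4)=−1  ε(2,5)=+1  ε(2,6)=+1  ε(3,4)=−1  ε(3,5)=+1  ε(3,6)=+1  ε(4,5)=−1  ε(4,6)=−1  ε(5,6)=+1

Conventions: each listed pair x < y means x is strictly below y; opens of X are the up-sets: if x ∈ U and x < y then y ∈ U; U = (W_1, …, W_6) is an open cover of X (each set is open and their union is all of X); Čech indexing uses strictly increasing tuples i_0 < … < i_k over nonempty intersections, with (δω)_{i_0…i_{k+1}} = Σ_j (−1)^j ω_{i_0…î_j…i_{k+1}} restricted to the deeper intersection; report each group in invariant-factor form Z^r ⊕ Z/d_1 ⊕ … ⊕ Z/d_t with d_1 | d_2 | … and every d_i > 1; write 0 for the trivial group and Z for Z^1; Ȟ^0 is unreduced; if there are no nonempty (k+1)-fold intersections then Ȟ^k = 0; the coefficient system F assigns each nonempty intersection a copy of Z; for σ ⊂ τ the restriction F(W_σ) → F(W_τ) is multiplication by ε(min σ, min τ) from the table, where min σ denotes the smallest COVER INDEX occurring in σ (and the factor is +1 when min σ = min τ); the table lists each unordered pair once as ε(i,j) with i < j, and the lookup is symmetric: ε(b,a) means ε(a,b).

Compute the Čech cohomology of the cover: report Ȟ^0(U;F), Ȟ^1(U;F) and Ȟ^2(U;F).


Ȟ^0 ≅ Z,  Ȟ^1 ≅ 0,  Ȟ^2 ≅ Z/2

nonempty intersections:
  W12={p5,p22,p31} W13={p13,p22,p27,p29} W14={p8,p13,p17} W15={p2,p6,p8} W16={p2,p31,p32} W23={p19,p22,p28} W24={p3,p23,p24} W25={p24,p28,p34} W26={p3,p11,p31} W34={p13,p21,p26} W35={p15,p28,p33} W36={p4,p10,p15,p26} W45={p8,p24,p30} W46={p3,p16,p26} W56={p2,p14,p15}
  W123={p22} W126={p31} W134={p13} W145={p8} W156={p2} W235={p28} W245={p24} W246={p3} W346={p26} W356={p15}
C dims 6,15,10; δ0: rk 5, SNF 1^5; δ1: rk 10, SNF 1^9·2
Ȟ^0: (6−5)−0=1 ⇒ Z
Ȟ^1: (15−10)−5=0 ⇒ 0
Ȟ^2: (10−0)−10=0 plus torsion [2] ⇒ Z/2


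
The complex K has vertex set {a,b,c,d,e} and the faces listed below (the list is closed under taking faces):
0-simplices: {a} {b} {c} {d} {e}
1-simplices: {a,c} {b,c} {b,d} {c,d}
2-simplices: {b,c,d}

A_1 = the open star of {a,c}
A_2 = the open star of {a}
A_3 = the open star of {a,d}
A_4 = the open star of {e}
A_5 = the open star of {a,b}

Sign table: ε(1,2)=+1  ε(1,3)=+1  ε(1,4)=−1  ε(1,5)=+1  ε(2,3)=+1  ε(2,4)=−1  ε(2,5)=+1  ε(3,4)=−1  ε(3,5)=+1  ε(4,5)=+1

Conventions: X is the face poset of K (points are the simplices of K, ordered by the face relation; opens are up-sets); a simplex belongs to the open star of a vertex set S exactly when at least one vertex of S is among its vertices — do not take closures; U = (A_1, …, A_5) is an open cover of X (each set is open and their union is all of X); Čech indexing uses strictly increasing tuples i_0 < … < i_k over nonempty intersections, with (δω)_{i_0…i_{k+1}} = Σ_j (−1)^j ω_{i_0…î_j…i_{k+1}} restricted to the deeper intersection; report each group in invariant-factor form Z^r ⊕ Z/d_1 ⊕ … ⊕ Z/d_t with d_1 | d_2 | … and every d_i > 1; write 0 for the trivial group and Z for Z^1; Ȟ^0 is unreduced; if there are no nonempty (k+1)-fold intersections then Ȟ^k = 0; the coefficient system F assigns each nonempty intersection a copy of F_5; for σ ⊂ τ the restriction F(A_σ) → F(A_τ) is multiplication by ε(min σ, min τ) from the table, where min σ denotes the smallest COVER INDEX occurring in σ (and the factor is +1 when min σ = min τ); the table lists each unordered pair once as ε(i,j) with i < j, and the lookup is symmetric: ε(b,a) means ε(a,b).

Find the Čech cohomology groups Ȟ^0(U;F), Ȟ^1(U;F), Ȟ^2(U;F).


nonempty overlaps:
  A1={{a},{c},{a,c},{b,c},{c,d},{b,c,d}} A2={{a},{a,c}} A3={{a},{d},{a,c},{b,d},{c,d},{b,c,d}} A4={{e}} A5={{a},{b},{a,c},{b,c},{b,d},{b,c,d}}
  A12={{a},{a,c}} A13={{a},{a,c},{c,d},{b,c,d}} A15={{a},{a,c},{b,c},{b,c,d}} A23={{a},{a,c}} A25={{a},{a,c}} A35={{a},{a,c},{b,d},{b,c,d}}
  A123={{a},{a,c}} A125={{a},{a,c}} A135={{a},{a,c},{b,c,d}} A235={{a},{a,c}}
  A1235={{a},{a,c}}
C dims 5,6,4,1; δ0: rk_F5 3; δ1: rk_F5 3; δ2: rk_F5 1
degree 0: 5−3−0 = 2 → Ȟ^0 ≅ Z/5 ⊕ Z/5
degree 1: 6−3−3 = 0 → Ȟ^1 ≅ 0
degree 2: 4−1−3 = 0 → Ȟ^2 ≅ 0

Ȟ^0(U;F) ≅ Z/5 ⊕ Z/5, Ȟ^1(U;F) ≅ 0 and Ȟ^2(U;F) ≅ 0


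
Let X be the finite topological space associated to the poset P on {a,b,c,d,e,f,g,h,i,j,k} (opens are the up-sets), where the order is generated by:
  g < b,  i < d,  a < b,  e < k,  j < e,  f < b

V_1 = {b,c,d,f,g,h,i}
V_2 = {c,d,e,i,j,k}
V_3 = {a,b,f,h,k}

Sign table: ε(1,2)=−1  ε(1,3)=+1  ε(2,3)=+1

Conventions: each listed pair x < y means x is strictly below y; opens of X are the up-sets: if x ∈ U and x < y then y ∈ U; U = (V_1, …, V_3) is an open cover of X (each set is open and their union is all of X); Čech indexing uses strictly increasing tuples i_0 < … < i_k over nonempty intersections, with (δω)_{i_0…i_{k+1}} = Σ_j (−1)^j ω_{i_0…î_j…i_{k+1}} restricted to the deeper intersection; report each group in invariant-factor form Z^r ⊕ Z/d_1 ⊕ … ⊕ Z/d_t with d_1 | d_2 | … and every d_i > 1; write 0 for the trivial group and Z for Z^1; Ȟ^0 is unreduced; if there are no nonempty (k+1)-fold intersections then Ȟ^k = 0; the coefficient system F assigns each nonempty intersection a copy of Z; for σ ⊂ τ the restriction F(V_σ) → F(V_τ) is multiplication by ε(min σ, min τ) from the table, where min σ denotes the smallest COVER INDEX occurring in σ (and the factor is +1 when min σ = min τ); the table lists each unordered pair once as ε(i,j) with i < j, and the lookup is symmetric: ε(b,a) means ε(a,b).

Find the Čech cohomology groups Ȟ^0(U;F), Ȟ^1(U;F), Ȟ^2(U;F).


Ȟ^0 = 0, Ȟ^1 = Z/2 and Ȟ^2 = 0

intersection data:
  V12={c,d,i} V13={b,f,h} V23={k}
C dims 3,3; δ0: rk 3, SNF 1^2·2
Ȟ^0 = (3 − 3) − 0 = 0, so Ȟ^0 ≅ 0
Ȟ^1 = (3 − 0) − 3 = 0 plus torsion [2], so Ȟ^1 ≅ Z/2
Ȟ^2 = (0 − 0) − 0 = 0, so Ȟ^2 ≅ 0


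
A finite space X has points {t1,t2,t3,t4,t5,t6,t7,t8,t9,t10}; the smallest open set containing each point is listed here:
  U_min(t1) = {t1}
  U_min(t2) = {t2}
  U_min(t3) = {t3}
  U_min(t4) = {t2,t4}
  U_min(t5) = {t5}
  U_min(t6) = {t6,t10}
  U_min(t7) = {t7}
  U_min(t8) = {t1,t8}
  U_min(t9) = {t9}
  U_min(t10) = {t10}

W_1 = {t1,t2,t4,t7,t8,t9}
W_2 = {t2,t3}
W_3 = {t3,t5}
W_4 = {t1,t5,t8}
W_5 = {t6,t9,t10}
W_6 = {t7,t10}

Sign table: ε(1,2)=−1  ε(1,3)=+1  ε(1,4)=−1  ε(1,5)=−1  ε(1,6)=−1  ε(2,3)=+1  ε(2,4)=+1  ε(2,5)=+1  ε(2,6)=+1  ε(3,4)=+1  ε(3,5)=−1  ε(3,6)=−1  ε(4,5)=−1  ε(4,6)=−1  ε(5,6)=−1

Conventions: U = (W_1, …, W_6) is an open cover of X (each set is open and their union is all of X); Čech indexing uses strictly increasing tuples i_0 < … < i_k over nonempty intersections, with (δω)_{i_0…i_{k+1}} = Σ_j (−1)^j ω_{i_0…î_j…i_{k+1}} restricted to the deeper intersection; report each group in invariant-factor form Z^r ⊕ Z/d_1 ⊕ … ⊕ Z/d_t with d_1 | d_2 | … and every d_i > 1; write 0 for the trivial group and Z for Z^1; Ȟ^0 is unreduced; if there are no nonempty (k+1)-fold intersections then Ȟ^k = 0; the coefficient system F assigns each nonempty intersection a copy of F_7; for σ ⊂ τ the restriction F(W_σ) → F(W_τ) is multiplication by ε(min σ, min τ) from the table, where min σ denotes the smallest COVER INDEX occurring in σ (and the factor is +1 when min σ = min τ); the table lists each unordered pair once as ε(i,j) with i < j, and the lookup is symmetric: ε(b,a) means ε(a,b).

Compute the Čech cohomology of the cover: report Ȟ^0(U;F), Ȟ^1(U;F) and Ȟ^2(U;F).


nerve of the cover:
  W12={t2} W14={t1,t8} W15={t9} W16={t7} W23={t3} W34={t5} W56={t10}
C dims 6,7; δ0: rk_F7 6
Ȟ^0 = (6 − 6) − 0 = 0, so Ȟ^0 ≅ 0
Ȟ^1 = (7 − 0) − 6 = 1, so Ȟ^1 ≅ Z/7
Ȟ^2 = (0 − 0) − 0 = 0, so Ȟ^2 ≅ 0

Ȟ^0(U;F) ≅ 0, Ȟ^1(U;F) ≅ Z/7 and Ȟ^2(U;F) ≅ 0


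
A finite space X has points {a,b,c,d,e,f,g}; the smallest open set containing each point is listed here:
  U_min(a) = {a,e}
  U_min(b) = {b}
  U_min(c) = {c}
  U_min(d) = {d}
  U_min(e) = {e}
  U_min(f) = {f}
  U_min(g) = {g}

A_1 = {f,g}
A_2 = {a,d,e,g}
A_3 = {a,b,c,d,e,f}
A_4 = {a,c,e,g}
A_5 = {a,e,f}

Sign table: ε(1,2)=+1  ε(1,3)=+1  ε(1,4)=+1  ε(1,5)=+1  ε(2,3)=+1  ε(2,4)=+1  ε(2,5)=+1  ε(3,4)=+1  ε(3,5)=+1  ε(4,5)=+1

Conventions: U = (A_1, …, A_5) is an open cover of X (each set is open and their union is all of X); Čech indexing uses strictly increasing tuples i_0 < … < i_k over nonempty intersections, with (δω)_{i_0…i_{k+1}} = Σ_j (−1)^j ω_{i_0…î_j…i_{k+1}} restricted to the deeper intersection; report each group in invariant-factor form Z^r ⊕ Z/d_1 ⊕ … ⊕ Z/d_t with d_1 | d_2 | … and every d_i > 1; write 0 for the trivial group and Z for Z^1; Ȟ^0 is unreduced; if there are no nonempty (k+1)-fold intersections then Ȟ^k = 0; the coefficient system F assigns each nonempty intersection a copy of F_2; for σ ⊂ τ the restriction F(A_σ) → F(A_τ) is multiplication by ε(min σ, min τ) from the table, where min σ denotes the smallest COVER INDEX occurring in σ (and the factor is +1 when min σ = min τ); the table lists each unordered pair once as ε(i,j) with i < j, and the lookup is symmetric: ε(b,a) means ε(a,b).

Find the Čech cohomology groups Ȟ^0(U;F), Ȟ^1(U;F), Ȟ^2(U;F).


Ȟ^0 = Z/2,  Ȟ^1 = Z/2,  Ȟ^2 = 0

intersection data:
  A12={g} A13={f} A14={g} A15={f} A23={a,d,e} A24={a,e,g} A25={a,e} A34={a,c,e} A35={a,e,f} A45={a,e}
  A124={g} A135={f} A234={a,e} A235={a,e} A245={a,e} A345={a,e}
  A2345={a,e}
C dims 5,10,6,1; δ0: rk_F2 4; δ1: rk_F2 5; δ2: rk_F2 1
Ȟ^0 = (5 − 4) − 0 = 1, so Ȟ^0 ≅ Z/2
Ȟ^1 = (10 − 5) − 4 = 1, so Ȟ^1 ≅ Z/2
Ȟ^2 = (6 − 1) − 5 = 0, so Ȟ^2 ≅ 0


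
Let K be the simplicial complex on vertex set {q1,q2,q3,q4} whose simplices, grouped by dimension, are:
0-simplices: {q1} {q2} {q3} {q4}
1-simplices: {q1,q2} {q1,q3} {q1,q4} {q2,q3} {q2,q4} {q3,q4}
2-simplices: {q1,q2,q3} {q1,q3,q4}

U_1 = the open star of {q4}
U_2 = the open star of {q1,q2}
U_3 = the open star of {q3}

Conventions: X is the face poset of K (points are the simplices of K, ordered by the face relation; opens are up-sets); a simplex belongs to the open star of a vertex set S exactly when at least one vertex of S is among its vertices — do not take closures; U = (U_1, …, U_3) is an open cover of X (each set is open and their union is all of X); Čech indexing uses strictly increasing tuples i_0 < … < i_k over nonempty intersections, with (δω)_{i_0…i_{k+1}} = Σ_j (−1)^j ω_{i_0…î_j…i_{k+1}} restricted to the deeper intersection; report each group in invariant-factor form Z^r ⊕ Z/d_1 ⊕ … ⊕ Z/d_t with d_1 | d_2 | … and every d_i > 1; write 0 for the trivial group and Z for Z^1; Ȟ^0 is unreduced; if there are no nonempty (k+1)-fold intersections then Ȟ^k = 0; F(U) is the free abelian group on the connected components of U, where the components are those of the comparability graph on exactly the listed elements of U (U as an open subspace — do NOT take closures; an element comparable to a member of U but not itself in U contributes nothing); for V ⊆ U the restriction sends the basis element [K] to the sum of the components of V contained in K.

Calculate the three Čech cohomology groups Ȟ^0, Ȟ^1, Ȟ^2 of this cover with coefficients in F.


nerve of the cover:
  U1={{q4},{q1,q4},{q2,q4},{q3,q4},{q1,q3,q4}} U2={{q1},{q2},{q1,q2},{q1,q3},{q1,q4},{q2,q3},{q2,q4},{q1,q2,q3},{q1,q3,q4}} U3={{q3},{q1,q3},{q2,q3},{q3,q4},{q1,q2,q3},{q1,q3,q4}}
  U12={{q1,q4},{q2,q4},{q1,q3,q4}} U13={{q3,q4},{q1,q3,q4}} U23={{q1,q3},{q2,q3},{q1,q2,q3},{q1,q3,q4}}
  U123={{q1,q3,q4}}
components per intersection:
  U1: {{q4},{q1,q4},{q2,q4},{q3,q4},{q1,q3,q4}}
  U2: {{q1},{q2},{q1,q2},{q1,q3},{q1,q4},{q2,q3},{q2,q4},{q1,q2,q3},{q1,q3,q4}}
  U3: {{q3},{q1,q3},{q2,q3},{q3,q4},{q1,q2,q3},{q1,q3,q4}}
  U12: {{q1,q4},{q1,q3,q4}} {{q2,q4}}
  U13: {{q3,q4},{q1,q3,q4}}
  U23: {{q1,q3},{q2,q3},{q1,q2,q3},{q1,q3,q4}}
  U123: {{q1,q3,q4}}
C dims 3,4,1; δ0: rk 2, SNF 1^2; δ1: rk 1, SNF 1^1
Ȟ^0 = (3 − 2) − 0 = 1, so Ȟ^0 ≅ Z
Ȟ^1 = (4 − 1) − 2 = 1, so Ȟ^1 ≅ Z
Ȟ^2 = (1 − 0) − 1 = 0, so Ȟ^2 ≅ 0

Ȟ^0(U;F) ≅ Z, Ȟ^1(U;F) ≅ Z, Ȟ^2(U;F) ≅ 0


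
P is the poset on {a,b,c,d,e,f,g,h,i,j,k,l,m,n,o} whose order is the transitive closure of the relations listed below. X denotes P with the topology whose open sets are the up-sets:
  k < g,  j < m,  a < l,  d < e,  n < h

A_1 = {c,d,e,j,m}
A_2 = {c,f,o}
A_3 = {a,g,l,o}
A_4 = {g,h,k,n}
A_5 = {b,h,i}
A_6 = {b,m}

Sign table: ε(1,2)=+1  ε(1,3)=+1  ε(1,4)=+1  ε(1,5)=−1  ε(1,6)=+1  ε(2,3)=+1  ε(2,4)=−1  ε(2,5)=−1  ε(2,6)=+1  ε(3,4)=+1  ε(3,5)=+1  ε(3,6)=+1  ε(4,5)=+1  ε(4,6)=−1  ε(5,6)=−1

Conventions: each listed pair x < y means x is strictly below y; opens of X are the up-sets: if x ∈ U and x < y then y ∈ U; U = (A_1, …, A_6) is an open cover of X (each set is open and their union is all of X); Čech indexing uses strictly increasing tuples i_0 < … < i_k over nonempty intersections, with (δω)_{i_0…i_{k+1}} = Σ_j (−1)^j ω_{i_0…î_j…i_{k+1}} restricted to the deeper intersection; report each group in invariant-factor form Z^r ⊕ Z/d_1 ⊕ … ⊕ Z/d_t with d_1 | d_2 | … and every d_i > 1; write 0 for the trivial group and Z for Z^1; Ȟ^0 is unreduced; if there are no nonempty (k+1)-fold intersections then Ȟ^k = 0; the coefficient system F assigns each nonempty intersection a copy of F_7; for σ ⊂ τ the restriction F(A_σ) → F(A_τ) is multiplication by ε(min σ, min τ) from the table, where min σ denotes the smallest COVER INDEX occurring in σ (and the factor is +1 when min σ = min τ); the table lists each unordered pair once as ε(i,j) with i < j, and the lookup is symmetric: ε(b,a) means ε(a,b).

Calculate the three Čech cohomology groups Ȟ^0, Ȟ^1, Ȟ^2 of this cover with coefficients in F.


nerve simplices:
  A12={c} A16={m} A23={o} A34={g} A45={h} A56={b}
C dims 6,6; δ0: rk_F7 6
degree 0: 6−6−0 = 0 → Ȟ^0 ≅ 0
degree 1: 6−0−6 = 0 → Ȟ^1 ≅ 0
degree 2: 0−0−0 = 0 → Ȟ^2 ≅ 0

Ȟ^0(U;F) ≅ 0, Ȟ^1(U;F) ≅ 0 and Ȟ^2(U;F) ≅ 0


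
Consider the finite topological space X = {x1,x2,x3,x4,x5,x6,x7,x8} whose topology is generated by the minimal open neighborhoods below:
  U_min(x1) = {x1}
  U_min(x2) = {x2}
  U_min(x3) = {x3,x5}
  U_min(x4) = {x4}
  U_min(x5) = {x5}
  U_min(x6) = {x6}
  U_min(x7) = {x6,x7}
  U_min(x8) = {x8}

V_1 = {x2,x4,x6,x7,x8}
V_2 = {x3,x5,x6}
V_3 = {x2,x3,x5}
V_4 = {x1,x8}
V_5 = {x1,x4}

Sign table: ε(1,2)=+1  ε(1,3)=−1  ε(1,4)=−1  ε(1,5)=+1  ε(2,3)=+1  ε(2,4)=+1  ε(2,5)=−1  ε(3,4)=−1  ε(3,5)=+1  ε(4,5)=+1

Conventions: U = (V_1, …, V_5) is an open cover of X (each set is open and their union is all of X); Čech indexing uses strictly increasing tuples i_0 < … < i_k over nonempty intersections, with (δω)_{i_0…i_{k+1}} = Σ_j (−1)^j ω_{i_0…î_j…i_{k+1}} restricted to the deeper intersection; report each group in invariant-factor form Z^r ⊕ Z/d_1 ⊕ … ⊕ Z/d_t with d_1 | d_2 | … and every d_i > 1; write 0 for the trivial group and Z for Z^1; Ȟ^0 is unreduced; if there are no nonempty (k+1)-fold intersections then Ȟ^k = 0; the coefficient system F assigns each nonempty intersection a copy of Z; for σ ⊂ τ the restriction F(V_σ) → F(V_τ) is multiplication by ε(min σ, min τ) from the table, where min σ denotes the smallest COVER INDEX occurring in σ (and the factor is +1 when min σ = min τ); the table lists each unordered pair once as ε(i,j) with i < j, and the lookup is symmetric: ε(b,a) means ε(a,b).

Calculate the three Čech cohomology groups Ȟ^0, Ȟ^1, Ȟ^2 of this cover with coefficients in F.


cover nerve:
  V12={x6} V13={x2} V14={x8} V15={x4} V23={x3,x5} V45={x1}
C dims 5,6; δ0: rk 5, SNF 1^4·2
Ȟ^0: (5−5)−0=0 ⇒ 0
Ȟ^1: (6−0)−5=1 plus torsion [2] ⇒ Z ⊕ Z/2
Ȟ^2: (0−0)−0=0 ⇒ 0

Ȟ^0 = 0, Ȟ^1 = Z ⊕ Z/2 and Ȟ^2 = 0
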